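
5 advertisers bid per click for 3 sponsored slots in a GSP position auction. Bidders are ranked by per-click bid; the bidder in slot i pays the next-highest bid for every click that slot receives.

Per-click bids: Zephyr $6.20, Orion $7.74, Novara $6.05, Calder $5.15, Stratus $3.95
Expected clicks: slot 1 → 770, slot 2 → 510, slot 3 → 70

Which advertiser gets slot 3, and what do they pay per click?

Novara; $5.15 per click

Per-click bids in order: $7.74 (Orion) > $6.20 (Zephyr) > $6.05 (Novara) > $5.15 (Calder) > …
Slot 3 goes to the third-ranked bidder, Novara, who pays the next bid down: $5.15/click.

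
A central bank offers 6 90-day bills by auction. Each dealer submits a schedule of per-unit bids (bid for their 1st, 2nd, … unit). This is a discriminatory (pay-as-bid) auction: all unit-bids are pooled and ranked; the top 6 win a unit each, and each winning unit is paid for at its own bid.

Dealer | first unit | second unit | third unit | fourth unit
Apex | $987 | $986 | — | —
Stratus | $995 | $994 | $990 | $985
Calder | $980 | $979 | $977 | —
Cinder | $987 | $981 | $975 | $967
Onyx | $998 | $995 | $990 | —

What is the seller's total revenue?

Pooled unit-bids ranked (top 6): 998 (Onyx-1), 995 (Stratus-1), 995 (Onyx-2), 994 (Stratus-2), 990 (Stratus-3), 990 (Onyx-3)
Next rejected bid: $987 (not a price — pay-as-bid).
Each winning unit pays its own bid.
Revenue = 998 + 995 + 995 + 994 + 990 + 990 = $5,962.

Total revenue: $5,962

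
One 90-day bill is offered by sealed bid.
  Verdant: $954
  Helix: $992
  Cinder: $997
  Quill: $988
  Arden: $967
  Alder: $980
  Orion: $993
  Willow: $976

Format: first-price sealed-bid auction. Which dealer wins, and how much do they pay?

Cinder pays $997

Sorting bids: 997 (Cinder) > 993 (Orion) > 992 (Helix) > 988 (Quill) > 980 (Alder) > 976 (Willow) > …
Cinder is highest → pays own bid, $997.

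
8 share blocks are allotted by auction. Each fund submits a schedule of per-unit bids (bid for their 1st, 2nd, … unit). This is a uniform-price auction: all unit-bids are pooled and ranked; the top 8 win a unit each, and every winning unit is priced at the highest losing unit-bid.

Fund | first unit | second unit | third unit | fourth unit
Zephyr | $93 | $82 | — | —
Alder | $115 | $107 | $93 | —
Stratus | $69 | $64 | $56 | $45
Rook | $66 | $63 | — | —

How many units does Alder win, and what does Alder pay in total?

Alder: 3 units, pays $189

Pooled unit-bids ranked (top 8): 115 (Alder-1), 107 (Alder-2), 93 (Zephyr-1), 93 (Alder-3), 82 (Zephyr-2), 69 (Stratus-1), 66 (Rook-1), 64 (Stratus-2)
First bid not allocated: $63.
Alder wins 3 unit(s) at $63 each.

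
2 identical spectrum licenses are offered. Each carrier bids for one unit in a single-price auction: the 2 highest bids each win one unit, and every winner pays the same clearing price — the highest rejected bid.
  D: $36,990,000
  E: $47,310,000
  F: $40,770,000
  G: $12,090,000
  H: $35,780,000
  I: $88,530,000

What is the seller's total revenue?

Total revenue: $81,540,000

Bids ranked high→low: 88,530,000 (I), 47,310,000 (E), 40,770,000 (F), 36,990,000 (D), …
Top 2: I, E.
First losing bid is F's $40,770,000, which sets the uniform price.
Total revenue = 2 × $40,770,000 = $81,540,000.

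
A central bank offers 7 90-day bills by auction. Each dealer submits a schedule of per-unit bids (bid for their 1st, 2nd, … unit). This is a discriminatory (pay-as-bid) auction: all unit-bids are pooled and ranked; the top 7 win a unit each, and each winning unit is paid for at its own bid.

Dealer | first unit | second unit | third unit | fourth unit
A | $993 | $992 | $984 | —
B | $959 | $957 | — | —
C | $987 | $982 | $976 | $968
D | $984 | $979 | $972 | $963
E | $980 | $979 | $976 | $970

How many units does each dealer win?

A 3, C 2, D 1, E 1

Merging the schedules and taking the best 7: 993 (A-1), 992 (A-2), 987 (C-1), 984 (A-3), 984 (D-1), 982 (C-2), 980 (E-1)
Next rejected bid: $979 (not a price — pay-as-bid).
Allocation: A 3, C 2, D 1, E 1.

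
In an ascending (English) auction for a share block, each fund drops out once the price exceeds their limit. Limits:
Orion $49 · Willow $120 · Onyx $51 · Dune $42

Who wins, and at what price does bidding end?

Limits in order: 120 (Willow) > 51 (Onyx) > 49 (Orion) > 42 (Dune)
Bidding ends when Onyx exits at $51; Willow takes it.

Willow wins at $51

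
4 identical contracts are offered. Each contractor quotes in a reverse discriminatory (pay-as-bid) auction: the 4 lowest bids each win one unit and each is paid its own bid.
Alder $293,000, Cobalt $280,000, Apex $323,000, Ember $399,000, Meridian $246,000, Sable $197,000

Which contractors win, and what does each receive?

Sable $197,000, Meridian $246,000, Cobalt $280,000, Alder $293,000

Bids ranked low→high: 197,000 (Sable), 246,000 (Meridian), 280,000 (Cobalt), 293,000 (Alder), 323,000 (Apex), 399,000 (Ember)
Winners (4 units): Sable, Meridian, Cobalt, Alder.
Each winner is paid its own bid: Sable $197,000, Meridian $246,000, Cobalt $280,000, Alder $293,000.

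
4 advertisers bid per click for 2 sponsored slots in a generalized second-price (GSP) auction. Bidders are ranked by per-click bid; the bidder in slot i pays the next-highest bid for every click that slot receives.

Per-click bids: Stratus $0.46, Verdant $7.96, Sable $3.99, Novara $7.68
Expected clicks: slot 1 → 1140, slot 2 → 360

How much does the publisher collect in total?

Per-click bids in order: $7.96 (Verdant) > $7.68 (Novara) > $3.99 (Sable) > …
Slot 1: Verdant pays $7.68 × 1140 = $8755.20
Slot 2: Novara pays $3.99 × 360 = $1436.40
Total = $10191.60

Total revenue: $10191.60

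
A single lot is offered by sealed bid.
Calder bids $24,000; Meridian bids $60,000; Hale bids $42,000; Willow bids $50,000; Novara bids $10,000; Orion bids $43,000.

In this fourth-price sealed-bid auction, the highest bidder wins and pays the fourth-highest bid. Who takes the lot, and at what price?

Meridian pays $42,000

Bids ranked: 60,000 (Meridian) > 50,000 (Willow) > 43,000 (Orion) > 42,000 (Hale) > 24,000 (Calder) > 10,000 (Novara)
Meridian wins; payment is bid #4 in the ranking = $42,000.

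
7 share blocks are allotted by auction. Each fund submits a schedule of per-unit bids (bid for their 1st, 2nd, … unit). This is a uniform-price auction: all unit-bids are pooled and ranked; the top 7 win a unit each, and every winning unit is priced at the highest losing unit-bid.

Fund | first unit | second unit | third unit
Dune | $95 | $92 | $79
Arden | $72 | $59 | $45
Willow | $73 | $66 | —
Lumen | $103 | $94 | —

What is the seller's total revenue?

Pooled unit-bids ranked (top 7): 103 (Lumen-1), 95 (Dune-1), 94 (Lumen-2), 92 (Dune-2), 79 (Dune-3), 73 (Willow-1), 72 (Arden-1)
Highest rejected unit-bid = $66.
Allocation: Arden 1, Dune 3, Lumen 2, Willow 1. Every unit priced at $66.
Revenue = 7 × 66 = $462.

Total revenue: $462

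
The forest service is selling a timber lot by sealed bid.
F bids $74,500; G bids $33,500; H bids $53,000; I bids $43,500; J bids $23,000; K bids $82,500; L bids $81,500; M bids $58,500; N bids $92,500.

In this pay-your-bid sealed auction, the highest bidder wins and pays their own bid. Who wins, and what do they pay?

N pays $92,500

Bids in order: 92,500 (N) > 82,500 (K) > 81,500 (L) > 74,500 (F) > 58,500 (M) > 53,000 (H) > …
N is highest → pays own bid, $92,500.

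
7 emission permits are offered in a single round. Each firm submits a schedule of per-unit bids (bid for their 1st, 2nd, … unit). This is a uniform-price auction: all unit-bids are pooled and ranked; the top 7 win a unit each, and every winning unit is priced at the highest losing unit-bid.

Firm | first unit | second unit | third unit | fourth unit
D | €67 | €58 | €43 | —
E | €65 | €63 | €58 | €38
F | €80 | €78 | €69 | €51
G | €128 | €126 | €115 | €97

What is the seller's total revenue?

Merging the schedules and taking the best 7: 128 (G-1), 126 (G-2), 115 (G-3), 97 (G-4), 80 (F-1), 78 (F-2), 69 (F-3)
The (k+1)-th unit-bid is €67.
Allocation: F 3, G 4. Every unit priced at €67.
Revenue = 7 × 67 = €469.

Total revenue: €469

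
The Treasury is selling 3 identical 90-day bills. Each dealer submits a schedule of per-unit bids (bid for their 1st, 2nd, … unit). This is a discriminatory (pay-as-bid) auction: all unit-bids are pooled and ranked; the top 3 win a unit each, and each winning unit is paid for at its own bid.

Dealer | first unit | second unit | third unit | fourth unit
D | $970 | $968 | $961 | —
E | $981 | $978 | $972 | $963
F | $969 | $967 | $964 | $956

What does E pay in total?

Merging the schedules and taking the best 3: 981 (E-1), 978 (E-2), 972 (E-3)
Next rejected bid: $970 (not a price — pay-as-bid).
E's winning unit-bids: 981 + 978 + 972 = $2,931.

E pays $2,931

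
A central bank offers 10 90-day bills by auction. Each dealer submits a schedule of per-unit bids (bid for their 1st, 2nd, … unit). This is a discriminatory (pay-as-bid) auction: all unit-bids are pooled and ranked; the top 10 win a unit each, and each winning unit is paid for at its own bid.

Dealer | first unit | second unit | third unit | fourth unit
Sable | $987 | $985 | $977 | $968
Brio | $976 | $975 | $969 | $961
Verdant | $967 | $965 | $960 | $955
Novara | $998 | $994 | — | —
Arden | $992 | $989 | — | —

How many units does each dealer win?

Arden 2, Brio 3, Novara 2, Sable 3

All unit-bids, highest first — top 10: 998 (Novara-1), 994 (Novara-2), 992 (Arden-1), 989 (Arden-2), 987 (Sable-1), 985 (Sable-2), 977 (Sable-3), 976 (Brio-1), 975 (Brio-2), 969 (Brio-3)
Next rejected bid: $968 (not a price — pay-as-bid).
Allocation: Arden 2, Brio 3, Novara 2, Sable 3.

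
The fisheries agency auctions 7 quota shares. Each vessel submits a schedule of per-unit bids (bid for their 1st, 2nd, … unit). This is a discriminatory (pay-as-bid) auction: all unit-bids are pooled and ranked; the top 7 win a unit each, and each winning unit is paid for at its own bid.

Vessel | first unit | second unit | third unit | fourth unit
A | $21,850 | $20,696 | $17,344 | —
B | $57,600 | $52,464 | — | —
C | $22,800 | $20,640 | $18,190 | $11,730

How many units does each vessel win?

All unit-bids, highest first — top 7: 57,600 (B-1), 52,464 (B-2), 22,800 (C-1), 21,850 (A-1), 20,696 (A-2), 20,640 (C-2), 18,190 (C-3)
Next rejected bid: $17,344 (not a price — pay-as-bid).
Allocation: A 2, B 2, C 3.

A 2, B 2, C 3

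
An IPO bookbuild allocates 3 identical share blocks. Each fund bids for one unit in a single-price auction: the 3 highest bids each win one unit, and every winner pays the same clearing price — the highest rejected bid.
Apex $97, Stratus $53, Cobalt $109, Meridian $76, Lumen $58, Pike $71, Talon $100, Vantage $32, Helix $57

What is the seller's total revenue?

Bids ranked high→low: 109 (Cobalt), 100 (Talon), 97 (Apex), 76 (Meridian), 71 (Pike), …
Winners (3 units): Cobalt, Talon, Apex.
Highest unsuccessful bid: $76 → clearing price.
Total revenue = 3 × $76 = $228.

Total revenue: $228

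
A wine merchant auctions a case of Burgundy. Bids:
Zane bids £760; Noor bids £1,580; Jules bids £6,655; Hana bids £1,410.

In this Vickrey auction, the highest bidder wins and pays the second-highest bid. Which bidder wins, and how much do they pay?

Jules pays £1,580

Bids in order: 6,655 (Jules) > 1,580 (Noor) > 1,410 (Hana) > 760 (Zane)
Jules wins with the highest bid; price is set by the runner-up at £1,580.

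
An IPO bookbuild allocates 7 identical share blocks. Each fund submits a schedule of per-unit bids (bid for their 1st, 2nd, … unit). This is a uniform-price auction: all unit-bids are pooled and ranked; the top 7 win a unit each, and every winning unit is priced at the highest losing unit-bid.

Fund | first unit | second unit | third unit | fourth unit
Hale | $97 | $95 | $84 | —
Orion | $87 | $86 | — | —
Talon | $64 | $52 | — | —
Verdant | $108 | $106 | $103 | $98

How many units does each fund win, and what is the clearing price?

Hale 2, Orion 1, Verdant 4; clearing price $86

Merging the schedules and taking the best 7: 108 (Verdant-1), 106 (Verdant-2), 103 (Verdant-3), 98 (Verdant-4), 97 (Hale-1), 95 (Hale-2), 87 (Orion-1)
Highest rejected unit-bid = $86.
Allocation: Hale 2, Orion 1, Verdant 4.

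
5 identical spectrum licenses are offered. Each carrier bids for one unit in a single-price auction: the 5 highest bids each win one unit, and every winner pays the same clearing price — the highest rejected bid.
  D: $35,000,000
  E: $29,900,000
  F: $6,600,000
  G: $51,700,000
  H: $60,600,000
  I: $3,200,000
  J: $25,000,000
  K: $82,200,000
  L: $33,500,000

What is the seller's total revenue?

Total revenue: $149,500,000

Bids ranked high→low: 82,200,000 (K), 60,600,000 (H), 51,700,000 (G), 35,000,000 (D), 33,500,000 (L), 29,900,000 (E), 25,000,000 (J), …
Top 5: K, H, G, D, L.
First losing bid is E's $29,900,000, which sets the uniform price.
Total revenue = 5 × $29,900,000 = $149,500,000.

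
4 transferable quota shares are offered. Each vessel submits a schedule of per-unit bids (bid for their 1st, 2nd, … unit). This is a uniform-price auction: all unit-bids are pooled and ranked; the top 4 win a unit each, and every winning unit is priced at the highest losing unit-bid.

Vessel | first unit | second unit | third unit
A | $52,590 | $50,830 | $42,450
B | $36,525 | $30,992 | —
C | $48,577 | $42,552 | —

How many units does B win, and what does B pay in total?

Pooled unit-bids ranked (top 4): 52,590 (A-1), 50,830 (A-2), 48,577 (C-1), 42,552 (C-2)
First bid not allocated: $42,450.
B wins 0 unit(s) at $42,450 each.

B: 0 units, pays $0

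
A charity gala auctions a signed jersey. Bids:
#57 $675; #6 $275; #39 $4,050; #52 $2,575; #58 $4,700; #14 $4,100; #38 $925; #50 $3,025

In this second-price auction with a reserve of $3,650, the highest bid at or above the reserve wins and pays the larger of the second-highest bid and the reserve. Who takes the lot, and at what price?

#58 pays $4,100

Sorting bids: 4,700 (#58) > 4,100 (#14) > 4,050 (#39) > 3,025 (#50) > 2,575 (#52) > 925 (#38) > …
Highest eligible bid: #58 at $4,700.
Second-highest bid $4,100 exceeds the reserve $3,650 → payment $4,100.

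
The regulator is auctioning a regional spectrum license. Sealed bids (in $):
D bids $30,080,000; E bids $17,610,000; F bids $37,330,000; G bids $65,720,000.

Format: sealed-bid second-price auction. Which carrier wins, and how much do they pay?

Bids ranked: 65,720,000 (G) > 37,330,000 (F) > 30,080,000 (D) > 17,610,000 (E)
Second-price: G pays F's bid of $37,330,000.

G pays $37,330,000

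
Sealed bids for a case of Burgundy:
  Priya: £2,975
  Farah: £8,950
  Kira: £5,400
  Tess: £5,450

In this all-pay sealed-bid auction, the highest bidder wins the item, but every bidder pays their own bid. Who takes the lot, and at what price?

Rule: the highest bidder wins the item, but every bidder pays their own bid.
Bids in order: 8,950 (Farah) > 5,450 (Tess) > 5,400 (Kira) > 2,975 (Priya)
Farah is highest and takes the item; every bidder forfeits their bid.

Farah pays £8,950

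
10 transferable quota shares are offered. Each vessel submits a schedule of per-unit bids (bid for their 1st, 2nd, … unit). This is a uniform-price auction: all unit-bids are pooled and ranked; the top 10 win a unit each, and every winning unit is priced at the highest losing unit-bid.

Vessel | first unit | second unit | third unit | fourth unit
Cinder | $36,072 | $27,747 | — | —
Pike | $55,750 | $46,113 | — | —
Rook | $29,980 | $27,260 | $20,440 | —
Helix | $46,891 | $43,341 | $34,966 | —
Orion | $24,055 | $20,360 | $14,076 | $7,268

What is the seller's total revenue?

Pooled unit-bids ranked (top 10): 55,750 (Pike-1), 46,891 (Helix-1), 46,113 (Pike-2), 43,341 (Helix-2), 36,072 (Cinder-1), 34,966 (Helix-3), 29,980 (Rook-1), 27,747 (Cinder-2), 27,260 (Rook-2), 24,055 (Orion-1)
First bid not allocated: $20,440.
Allocation: Cinder 2, Helix 3, Orion 1, Pike 2, Rook 2. Every unit priced at $20,440.
Revenue = 10 × 20,440 = $204,400.

Total revenue: $204,400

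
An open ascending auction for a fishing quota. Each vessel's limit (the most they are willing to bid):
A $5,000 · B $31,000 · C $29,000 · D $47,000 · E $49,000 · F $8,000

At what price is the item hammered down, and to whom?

E wins at $47,000

Limits in order: 49,000 (E) > 47,000 (D) > 31,000 (B) > 29,000 (C) > 8,000 (F) > 5,000 (A)
Bidding ends when D exits at $47,000; E takes it.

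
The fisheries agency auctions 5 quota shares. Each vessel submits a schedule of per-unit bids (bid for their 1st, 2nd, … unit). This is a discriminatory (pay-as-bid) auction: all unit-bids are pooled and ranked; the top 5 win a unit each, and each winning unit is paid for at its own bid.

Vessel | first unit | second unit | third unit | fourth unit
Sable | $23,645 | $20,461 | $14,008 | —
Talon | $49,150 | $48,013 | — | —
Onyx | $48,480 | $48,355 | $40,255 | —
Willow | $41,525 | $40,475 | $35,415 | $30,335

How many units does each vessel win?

Pooled unit-bids ranked (top 5): 49,150 (Talon-1), 48,480 (Onyx-1), 48,355 (Onyx-2), 48,013 (Talon-2), 41,525 (Willow-1)
Next rejected bid: $40,475 (not a price — pay-as-bid).
Allocation: Onyx 2, Talon 2, Willow 1.

Onyx 2, Talon 2, Willow 1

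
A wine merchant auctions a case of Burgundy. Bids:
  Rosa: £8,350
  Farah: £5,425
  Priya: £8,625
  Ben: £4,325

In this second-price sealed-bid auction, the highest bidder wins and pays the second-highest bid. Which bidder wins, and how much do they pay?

Bids in order: 8,625 (Priya) > 8,350 (Rosa) > 5,425 (Farah) > 4,325 (Ben)
Priya wins with the highest bid; price is set by the runner-up at £8,350.

Priya pays £8,350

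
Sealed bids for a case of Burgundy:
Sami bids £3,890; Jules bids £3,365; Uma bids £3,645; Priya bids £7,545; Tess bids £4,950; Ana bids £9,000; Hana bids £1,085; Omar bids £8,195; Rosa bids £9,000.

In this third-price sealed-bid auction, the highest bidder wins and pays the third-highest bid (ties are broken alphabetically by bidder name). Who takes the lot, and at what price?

Ana pays £8,195

Rule: the highest bidder wins and pays the third-highest bid.
Bids ranked: 9,000 (Ana) > 9,000 (Rosa) > 8,195 (Omar) > 7,545 (Priya) > 4,950 (Tess) > 3,890 (Sami) > …
Ana and Rosa tie at £9,000; tie-break gives it to Ana.
Ana is highest; pays the third-highest bid, £8,195.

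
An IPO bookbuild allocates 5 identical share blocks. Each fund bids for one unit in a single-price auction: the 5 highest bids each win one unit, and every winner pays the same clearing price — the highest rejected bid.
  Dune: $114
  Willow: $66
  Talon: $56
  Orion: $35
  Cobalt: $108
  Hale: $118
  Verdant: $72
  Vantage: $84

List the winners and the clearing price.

Ordering the bids: 118 (Hale), 114 (Dune), 108 (Cobalt), 84 (Vantage), 72 (Verdant), 66 (Willow), 56 (Talon), …
The 5 highest are Hale, Dune, Cobalt, Vantage, Verdant.
Highest unsuccessful bid: $66 → clearing price.

Hale, Dune, Cobalt, Vantage, Verdant; each pays $66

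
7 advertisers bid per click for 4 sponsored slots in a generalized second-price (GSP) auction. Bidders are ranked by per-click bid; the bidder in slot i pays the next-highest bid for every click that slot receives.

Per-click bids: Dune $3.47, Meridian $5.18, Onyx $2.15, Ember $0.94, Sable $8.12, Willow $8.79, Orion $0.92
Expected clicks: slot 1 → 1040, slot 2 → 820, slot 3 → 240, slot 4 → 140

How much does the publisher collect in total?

Sorting advertisers: $8.79 (Willow) > $8.12 (Sable) > $5.18 (Meridian) > $3.47 (Dune) > $2.15 (Onyx) > …
Slot 1: Willow pays $8.12 × 1040 = $8444.80
Slot 2: Sable pays $5.18 × 820 = $4247.60
Slot 3: Meridian pays $3.47 × 240 = $832.80
Slot 4: Dune pays $2.15 × 140 = $301.00
Total = $13826.20

Total revenue: $13826.20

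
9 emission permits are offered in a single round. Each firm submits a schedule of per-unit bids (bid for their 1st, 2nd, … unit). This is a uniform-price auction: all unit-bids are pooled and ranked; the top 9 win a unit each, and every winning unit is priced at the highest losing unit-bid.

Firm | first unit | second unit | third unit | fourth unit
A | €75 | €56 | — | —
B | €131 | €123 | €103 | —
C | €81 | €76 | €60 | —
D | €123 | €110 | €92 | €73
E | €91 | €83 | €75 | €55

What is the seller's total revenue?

All unit-bids, highest first — top 9: 131 (B-1), 123 (B-2), 123 (D-1), 110 (D-2), 103 (B-3), 92 (D-3), 91 (E-1), 83 (E-2), 81 (C-1)
The (k+1)-th unit-bid is €76.
Allocation: B 3, C 1, D 3, E 2. Every unit priced at €76.
Revenue = 9 × 76 = €684.

Total revenue: €684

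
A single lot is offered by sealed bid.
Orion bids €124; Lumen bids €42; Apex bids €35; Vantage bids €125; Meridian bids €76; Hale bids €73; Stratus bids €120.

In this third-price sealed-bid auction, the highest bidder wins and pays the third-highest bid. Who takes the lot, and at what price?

Sorting bids: 125 (Vantage) > 124 (Orion) > 120 (Stratus) > 76 (Meridian) > 73 (Hale) > 42 (Lumen) > …
Vantage wins; payment is bid #3 in the ranking = €120.

Vantage pays €120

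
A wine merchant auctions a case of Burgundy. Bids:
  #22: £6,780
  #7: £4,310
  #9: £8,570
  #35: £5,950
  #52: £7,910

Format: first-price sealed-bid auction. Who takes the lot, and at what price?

#9 pays £8,570

Bids ranked: 8,570 (#9) > 7,910 (#52) > 6,780 (#22) > 5,950 (#35) > 4,310 (#7)
#9 is highest → pays own bid, £8,570.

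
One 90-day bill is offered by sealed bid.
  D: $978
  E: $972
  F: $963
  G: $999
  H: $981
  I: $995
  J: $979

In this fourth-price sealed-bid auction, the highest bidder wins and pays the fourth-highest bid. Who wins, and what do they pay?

Rule: the highest bidder wins and pays the fourth-highest bid.
Bids ranked: 999 (G) > 995 (I) > 981 (H) > 979 (J) > 978 (D) > 972 (E) > …
G is highest; pays the fourth-highest bid, $979.

G pays $979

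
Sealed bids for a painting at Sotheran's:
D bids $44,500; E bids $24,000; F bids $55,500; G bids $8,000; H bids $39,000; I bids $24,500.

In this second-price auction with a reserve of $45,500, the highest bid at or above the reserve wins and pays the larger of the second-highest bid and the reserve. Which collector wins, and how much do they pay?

Rule: the highest bid at or above the reserve wins and pays the larger of the second-highest bid and the reserve.
Bids ranked: 55,500 (F) > 44,500 (D) > 39,000 (H) > 24,500 (I) > 24,000 (E) > 8,000 (G)
Highest eligible bid: F at $55,500.
max(second-highest $44,500, reserve $45,500) = $45,500.

F pays $45,500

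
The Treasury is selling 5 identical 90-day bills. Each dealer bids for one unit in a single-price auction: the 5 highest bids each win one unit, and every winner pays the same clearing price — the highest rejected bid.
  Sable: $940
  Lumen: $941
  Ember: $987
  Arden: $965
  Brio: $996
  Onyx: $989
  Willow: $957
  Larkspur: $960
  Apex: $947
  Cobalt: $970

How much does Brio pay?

Brio pays $960

Bids ranked high→low: 996 (Brio), 989 (Onyx), 987 (Ember), 970 (Cobalt), 965 (Arden), 960 (Larkspur), 957 (Willow), …
The 5 highest are Brio, Onyx, Ember, Cobalt, Arden.
Clearing price = highest rejected bid = $960.
Brio wins → pays $960.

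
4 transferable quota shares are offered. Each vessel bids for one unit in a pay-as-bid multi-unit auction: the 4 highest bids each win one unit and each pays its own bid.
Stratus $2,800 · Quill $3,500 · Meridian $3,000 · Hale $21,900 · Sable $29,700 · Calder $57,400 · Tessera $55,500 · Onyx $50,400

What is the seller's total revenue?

Bids ranked high→low: 57,400 (Calder), 55,500 (Tessera), 50,400 (Onyx), 29,700 (Sable), 21,900 (Hale), 3,500 (Quill), …
Winners (4 units): Calder, Tessera, Onyx, Sable.
Total revenue = 57,400 + 55,500 + 50,400 + 29,700 = $193,000.

Total revenue: $193,000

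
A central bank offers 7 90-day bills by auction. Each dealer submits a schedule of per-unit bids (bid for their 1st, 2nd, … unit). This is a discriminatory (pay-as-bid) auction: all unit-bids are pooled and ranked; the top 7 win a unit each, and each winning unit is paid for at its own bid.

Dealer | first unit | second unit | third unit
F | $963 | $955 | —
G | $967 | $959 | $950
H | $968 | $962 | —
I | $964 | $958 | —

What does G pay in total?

G pays $1,926

Merging the schedules and taking the best 7: 968 (H-1), 967 (G-1), 964 (I-1), 963 (F-1), 962 (H-2), 959 (G-2), 958 (I-2)
Next rejected bid: $955 (not a price — pay-as-bid).
G's winning unit-bids: 967 + 959 = $1,926.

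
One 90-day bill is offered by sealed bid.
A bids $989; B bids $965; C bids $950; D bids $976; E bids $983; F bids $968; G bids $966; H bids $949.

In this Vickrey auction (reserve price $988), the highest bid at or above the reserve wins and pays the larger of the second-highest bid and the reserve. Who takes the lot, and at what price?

Vickrey auction (reserve price $988): the highest bid at or above the reserve wins and pays the larger of the second-highest bid and the reserve.
Bids ranked: 989 (A) > 983 (E) > 976 (D) > 968 (F) > 966 (G) > 965 (B) > …
A has the top bid at or above the reserve ($989).
max(second-highest $983, reserve $988) = $988.

A pays $988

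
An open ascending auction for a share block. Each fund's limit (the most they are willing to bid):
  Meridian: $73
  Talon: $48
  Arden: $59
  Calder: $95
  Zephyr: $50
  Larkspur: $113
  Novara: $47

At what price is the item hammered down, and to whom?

Larkspur wins at $95

Open ascending-bid auction: the price rises until one bidder remains; the winner pays the price at which the last rival dropped out.
Sorting limits: 113 (Larkspur) > 95 (Calder) > 73 (Meridian) > 59 (Arden) > 50 (Zephyr) > 48 (Talon) > …
Once the price passes $95, only Larkspur is left; the hammer falls at Calder's limit of $95.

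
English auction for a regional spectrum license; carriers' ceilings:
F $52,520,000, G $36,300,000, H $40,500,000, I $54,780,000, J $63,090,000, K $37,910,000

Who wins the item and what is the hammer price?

J wins at $54,780,000

Open ascending-bid auction: the price rises until one bidder remains; the winner pays the price at which the last rival dropped out.
Limits ranked: 63,090,000 (J) > 54,780,000 (I) > 52,520,000 (F) > 40,500,000 (H) > 37,910,000 (K) > 36,300,000 (G)
Once the price passes $54,780,000, only J is left; the hammer falls at I's limit of $54,780,000.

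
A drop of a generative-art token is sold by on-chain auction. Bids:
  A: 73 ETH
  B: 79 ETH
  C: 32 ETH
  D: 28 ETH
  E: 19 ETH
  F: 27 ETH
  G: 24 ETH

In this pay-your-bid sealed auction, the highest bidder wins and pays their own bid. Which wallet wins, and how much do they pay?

Bids in order: 79 (B) > 73 (A) > 32 (C) > 28 (D) > 27 (F) > 24 (G) > …
B has the highest bid and pays exactly that: 79 ETH.

B pays 79 ETH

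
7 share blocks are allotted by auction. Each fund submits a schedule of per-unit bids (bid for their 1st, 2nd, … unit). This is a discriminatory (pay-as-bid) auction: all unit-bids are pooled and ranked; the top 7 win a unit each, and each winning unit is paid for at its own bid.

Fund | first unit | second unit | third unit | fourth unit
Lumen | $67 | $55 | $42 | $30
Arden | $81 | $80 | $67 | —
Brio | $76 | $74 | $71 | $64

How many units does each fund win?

Arden 3, Brio 3, Lumen 1

Merging the schedules and taking the best 7: 81 (Arden-1), 80 (Arden-2), 76 (Brio-1), 74 (Brio-2), 71 (Brio-3), 67 (Lumen-1), 67 (Arden-3)
Next rejected bid: $64 (not a price — pay-as-bid).
Allocation: Arden 3, Brio 3, Lumen 1.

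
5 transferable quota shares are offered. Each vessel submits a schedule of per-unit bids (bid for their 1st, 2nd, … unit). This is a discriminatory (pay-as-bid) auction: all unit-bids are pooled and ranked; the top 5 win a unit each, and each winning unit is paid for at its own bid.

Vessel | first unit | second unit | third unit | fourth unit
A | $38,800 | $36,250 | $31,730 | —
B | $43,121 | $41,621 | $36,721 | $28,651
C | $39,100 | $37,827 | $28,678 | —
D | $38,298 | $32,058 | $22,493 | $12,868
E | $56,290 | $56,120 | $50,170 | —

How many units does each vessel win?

B 2, E 3

Pooled unit-bids ranked (top 5): 56,290 (E-1), 56,120 (E-2), 50,170 (E-3), 43,121 (B-1), 41,621 (B-2)
Next rejected bid: $39,100 (not a price — pay-as-bid).
Allocation: B 2, E 3.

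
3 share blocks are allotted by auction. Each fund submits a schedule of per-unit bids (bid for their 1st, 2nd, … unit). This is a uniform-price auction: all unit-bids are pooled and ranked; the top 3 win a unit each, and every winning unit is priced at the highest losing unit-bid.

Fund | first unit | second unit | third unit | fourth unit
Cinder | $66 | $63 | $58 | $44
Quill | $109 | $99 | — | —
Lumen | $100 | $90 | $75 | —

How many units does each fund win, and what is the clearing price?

Merging the schedules and taking the best 3: 109 (Quill-1), 100 (Lumen-1), 99 (Quill-2)
Highest rejected unit-bid = $90.
Allocation: Lumen 1, Quill 2.

Lumen 1, Quill 2; clearing price $90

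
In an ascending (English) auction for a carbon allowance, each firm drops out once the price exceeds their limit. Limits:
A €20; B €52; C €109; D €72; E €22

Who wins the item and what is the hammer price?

Rule: the price rises until one bidder remains; the winner pays the price at which the last rival dropped out.
Sorting limits: 109 (C) > 72 (D) > 52 (B) > 22 (E) > 20 (A)
Bidding ends when D exits at €72; C takes it.

C wins at €72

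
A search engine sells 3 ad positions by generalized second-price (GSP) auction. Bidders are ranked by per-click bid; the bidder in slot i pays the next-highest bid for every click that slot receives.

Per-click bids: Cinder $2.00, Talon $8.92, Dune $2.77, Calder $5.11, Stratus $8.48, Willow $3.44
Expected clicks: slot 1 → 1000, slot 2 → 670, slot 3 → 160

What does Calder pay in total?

Calder pays $550.40

Ranked by bid: $8.92 (Talon) > $8.48 (Stratus) > $5.11 (Calder) > $3.44 (Willow) > …
Calder holds slot 3 → pays next bid $3.44 × 160 clicks = $550.40.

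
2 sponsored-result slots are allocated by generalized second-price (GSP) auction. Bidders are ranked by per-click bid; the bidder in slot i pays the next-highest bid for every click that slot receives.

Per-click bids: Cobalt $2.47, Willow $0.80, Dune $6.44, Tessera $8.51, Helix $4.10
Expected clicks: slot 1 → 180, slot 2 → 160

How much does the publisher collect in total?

Total revenue: $1815.20

Per-click bids in order: $8.51 (Tessera) > $6.44 (Dune) > $4.10 (Helix) > …
Slot 1: Tessera pays $6.44 × 180 = $1159.20
Slot 2: Dune pays $4.10 × 160 = $656.00
Total = $1815.20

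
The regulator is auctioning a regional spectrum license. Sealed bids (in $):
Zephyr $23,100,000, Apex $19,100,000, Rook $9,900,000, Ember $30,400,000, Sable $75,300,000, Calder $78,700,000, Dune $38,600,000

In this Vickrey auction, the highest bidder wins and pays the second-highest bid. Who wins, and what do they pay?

Bids ranked: 78,700,000 (Calder) > 75,300,000 (Sable) > 38,600,000 (Dune) > 30,400,000 (Ember) > 23,100,000 (Zephyr) > 19,100,000 (Apex) > …
Calder is highest; pays the second-highest bid, $75,300,000.

Calder pays $75,300,000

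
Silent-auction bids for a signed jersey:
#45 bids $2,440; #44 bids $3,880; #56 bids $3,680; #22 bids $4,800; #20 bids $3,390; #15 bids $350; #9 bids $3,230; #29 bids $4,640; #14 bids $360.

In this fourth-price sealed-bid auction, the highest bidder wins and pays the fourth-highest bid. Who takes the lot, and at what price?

#22 pays $3,680

Bids ranked: 4,800 (#22) > 4,640 (#29) > 3,880 (#44) > 3,680 (#56) > 3,390 (#20) > 3,230 (#9) > …
#22 wins; payment is bid #4 in the ranking = $3,680.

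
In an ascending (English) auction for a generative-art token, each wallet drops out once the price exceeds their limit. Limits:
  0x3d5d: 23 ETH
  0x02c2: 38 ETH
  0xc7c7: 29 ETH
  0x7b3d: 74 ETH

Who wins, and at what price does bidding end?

0x7b3d wins at 38 ETH

Rule: the price rises until one bidder remains; the winner pays the price at which the last rival dropped out.
Sorting limits: 74 (0x7b3d) > 38 (0x02c2) > 29 (0xc7c7) > 23 (0x3d5d)
Bidding ends when 0x02c2 exits at 38 ETH; 0x7b3d takes it.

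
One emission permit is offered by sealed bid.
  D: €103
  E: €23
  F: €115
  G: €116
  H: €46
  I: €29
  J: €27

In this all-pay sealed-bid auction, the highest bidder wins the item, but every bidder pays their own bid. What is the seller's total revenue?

Total revenue: €459

Rule: the highest bidder wins the item, but every bidder pays their own bid.
Bids ranked: 116 (G) > 115 (F) > 103 (D) > 46 (H) > 29 (I) > 27 (J) > …
G wins with the top bid; all bids are sunk regardless.
Every bidder forfeits their bid regardless of winning.
Revenue = 103 + 23 + 115 + 116 + 46 + 29 + 27 = €459.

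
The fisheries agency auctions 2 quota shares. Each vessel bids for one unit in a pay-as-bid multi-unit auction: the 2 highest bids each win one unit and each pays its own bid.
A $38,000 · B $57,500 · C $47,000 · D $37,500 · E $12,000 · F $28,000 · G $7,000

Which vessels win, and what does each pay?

Bids ranked high→low: 57,500 (B), 47,000 (C), 38,000 (A), 37,500 (D), …
The 2 highest are B, C.
Each winner pays its own bid: B $57,500, C $47,000.

B $57,500, C $47,000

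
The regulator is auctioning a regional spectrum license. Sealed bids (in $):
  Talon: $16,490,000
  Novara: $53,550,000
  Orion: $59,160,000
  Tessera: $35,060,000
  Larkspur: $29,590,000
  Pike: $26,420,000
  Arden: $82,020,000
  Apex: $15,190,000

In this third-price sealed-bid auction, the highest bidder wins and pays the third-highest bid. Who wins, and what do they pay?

Bids in order: 82,020,000 (Arden) > 59,160,000 (Orion) > 53,550,000 (Novara) > 35,060,000 (Tessera) > 29,590,000 (Larkspur) > 26,420,000 (Pike) > …
Arden wins; payment is bid #3 in the ranking = $53,550,000.

Arden pays $53,550,000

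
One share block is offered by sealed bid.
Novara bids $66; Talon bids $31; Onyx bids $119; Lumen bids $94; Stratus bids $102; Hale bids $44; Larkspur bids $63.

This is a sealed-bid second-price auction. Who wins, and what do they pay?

Onyx pays $102

Sorting bids: 119 (Onyx) > 102 (Stratus) > 94 (Lumen) > 66 (Novara) > 63 (Larkspur) > 44 (Hale) > …
Onyx wins with the highest bid; price is set by the runner-up at $102.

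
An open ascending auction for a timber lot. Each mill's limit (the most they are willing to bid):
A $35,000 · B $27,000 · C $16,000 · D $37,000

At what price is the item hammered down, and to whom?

D wins at $35,000

Ascending (English) auction: the price rises until one bidder remains; the winner pays the price at which the last rival dropped out.
Limits ranked: 37,000 (D) > 35,000 (A) > 27,000 (B) > 16,000 (C)
Bidding ends when A exits at $35,000; D takes it.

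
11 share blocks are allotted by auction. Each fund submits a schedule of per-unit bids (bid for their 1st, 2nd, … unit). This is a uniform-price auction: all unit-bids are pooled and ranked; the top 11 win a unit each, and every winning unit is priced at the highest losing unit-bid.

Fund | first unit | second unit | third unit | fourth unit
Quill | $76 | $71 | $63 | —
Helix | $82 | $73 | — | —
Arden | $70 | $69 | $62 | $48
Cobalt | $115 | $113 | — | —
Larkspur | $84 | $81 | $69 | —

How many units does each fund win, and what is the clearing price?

Pooled unit-bids ranked (top 11): 115 (Cobalt-1), 113 (Cobalt-2), 84 (Larkspur-1), 82 (Helix-1), 81 (Larkspur-2), 76 (Quill-1), 73 (Helix-2), 71 (Quill-2), 70 (Arden-1), 69 (Arden-2), 69 (Larkspur-3)
Highest rejected unit-bid = $63.
Allocation: Arden 2, Cobalt 2, Helix 2, Larkspur 3, Quill 2.

Arden 2, Cobalt 2, Helix 2, Larkspur 3, Quill 2; clearing price $63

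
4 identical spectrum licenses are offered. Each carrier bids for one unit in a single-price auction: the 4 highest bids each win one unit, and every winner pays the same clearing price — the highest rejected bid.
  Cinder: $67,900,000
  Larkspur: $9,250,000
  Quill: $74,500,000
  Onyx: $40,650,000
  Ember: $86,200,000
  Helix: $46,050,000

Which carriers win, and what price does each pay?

Ember, Quill, Cinder, Helix; each pays $40,650,000

Ordering the bids: 86,200,000 (Ember), 74,500,000 (Quill), 67,900,000 (Cinder), 46,050,000 (Helix), 40,650,000 (Onyx), 9,250,000 (Larkspur)
The 4 highest are Ember, Quill, Cinder, Helix.
Highest unsuccessful bid: $40,650,000 → clearing price.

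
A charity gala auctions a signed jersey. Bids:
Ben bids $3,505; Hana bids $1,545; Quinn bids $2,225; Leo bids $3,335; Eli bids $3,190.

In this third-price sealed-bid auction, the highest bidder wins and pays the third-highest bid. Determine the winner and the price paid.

Ben pays $3,190

Rule: the highest bidder wins and pays the third-highest bid.
Bids ranked: 3,505 (Ben) > 3,335 (Leo) > 3,190 (Eli) > 2,225 (Quinn) > 1,545 (Hana)
Ben wins; payment is bid #3 in the ranking = $3,190.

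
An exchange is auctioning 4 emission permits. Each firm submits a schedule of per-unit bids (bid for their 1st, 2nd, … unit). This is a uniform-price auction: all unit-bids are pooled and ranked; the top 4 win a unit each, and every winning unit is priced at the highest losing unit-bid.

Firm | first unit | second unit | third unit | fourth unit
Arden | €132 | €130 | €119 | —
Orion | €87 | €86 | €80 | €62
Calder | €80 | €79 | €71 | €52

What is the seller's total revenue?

Pooled unit-bids ranked (top 4): 132 (Arden-1), 130 (Arden-2), 119 (Arden-3), 87 (Orion-1)
First bid not allocated: €86.
Allocation: Arden 3, Orion 1. Every unit priced at €86.
Revenue = 4 × 86 = €344.

Total revenue: €344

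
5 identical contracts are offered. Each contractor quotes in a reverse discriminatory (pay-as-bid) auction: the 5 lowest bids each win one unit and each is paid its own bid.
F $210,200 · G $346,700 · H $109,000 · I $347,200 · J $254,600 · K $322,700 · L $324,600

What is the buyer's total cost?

Sorting: 109,000 (H), 210,200 (F), 254,600 (J), 322,700 (K), 324,600 (L), 346,700 (G), 347,200 (I)
The 5 lowest are H, F, J, K, L.
Total cost = 109,000 + 210,200 + 254,600 + 322,700 + 324,600 = $1,221,100.

Total cost: $1,221,100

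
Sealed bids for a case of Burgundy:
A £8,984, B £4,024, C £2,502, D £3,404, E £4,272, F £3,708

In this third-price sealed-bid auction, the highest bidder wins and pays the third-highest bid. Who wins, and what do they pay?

Rule: the highest bidder wins and pays the third-highest bid.
Bids in order: 8,984 (A) > 4,272 (E) > 4,024 (B) > 3,708 (F) > 3,404 (D) > 2,502 (C)
A wins; payment is bid #3 in the ranking = £4,024.

A pays £4,024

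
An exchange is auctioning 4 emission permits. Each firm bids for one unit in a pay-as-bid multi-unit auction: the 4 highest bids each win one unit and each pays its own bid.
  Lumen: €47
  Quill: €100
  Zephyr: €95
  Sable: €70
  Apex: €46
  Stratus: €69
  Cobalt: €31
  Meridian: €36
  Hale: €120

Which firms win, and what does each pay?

Hale €120, Quill €100, Zephyr €95, Sable €70

Ordering the bids: 120 (Hale), 100 (Quill), 95 (Zephyr), 70 (Sable), 69 (Stratus), 47 (Lumen), …
Top 4: Hale, Quill, Zephyr, Sable.
Each winner pays its own bid: Hale €120, Quill €100, Zephyr €95, Sable €70.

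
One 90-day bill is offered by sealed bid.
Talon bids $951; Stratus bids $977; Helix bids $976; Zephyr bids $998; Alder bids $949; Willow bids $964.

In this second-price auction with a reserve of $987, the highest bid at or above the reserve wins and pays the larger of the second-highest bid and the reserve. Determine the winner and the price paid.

Zephyr pays $987

Rule: the highest bid at or above the reserve wins and pays the larger of the second-highest bid and the reserve.
Bids ranked: 998 (Zephyr) > 977 (Stratus) > 976 (Helix) > 964 (Willow) > 951 (Talon) > 949 (Alder)
Highest eligible bid: Zephyr at $998.
max(second-highest $977, reserve $987) = $987.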